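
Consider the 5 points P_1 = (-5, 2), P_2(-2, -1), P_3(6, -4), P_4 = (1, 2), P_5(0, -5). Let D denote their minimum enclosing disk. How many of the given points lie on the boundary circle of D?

The farthest pair is P_1–P_3 with squared distance 157. The circle on this segment as diameter has centre (0.5, -1) and r² = 157/4 = 39.25.
Check P_2: distance² to centre = 6.25 ≤ 39.25, so it lies inside.
All remaining points lie in this disk, and no smaller disk contains both endpoints, so this is the minimum enclosing circle.
The points at distance exactly r from the centre are P_1, P_3 — 2 points.

2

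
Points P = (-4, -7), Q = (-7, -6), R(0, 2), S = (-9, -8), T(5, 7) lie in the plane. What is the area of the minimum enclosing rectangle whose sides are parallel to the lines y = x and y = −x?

72.5

In coordinates u = x + y, v = x − y the rectangle is axis-aligned; the map (x,y)→(u,v) scales areas by 2.
u-values: -11, -13, 2, -17, 12; range = 12 − (-17) = 29.
v-values: 3, -1, -2, -1, -2; range = 3 − (-2) = 5.
Area = (29 × 5) / 2 = 72.5.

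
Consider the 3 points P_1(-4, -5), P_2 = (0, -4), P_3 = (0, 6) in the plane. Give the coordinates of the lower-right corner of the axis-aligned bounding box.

x-range [-4, 0], y-range [-5, 6].
The lower-right corner is (0, -5).

(0, -5)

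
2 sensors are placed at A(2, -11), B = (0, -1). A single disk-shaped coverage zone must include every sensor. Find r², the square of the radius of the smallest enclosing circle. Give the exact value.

The smallest circle enclosing two points has them as diameter endpoints.
Centre = midpoint = (1, -6); r² = |AB|²/4 = 104/4 = 26.

26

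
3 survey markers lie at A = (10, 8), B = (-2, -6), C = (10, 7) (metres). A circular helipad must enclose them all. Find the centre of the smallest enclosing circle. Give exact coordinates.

(4, 1)

Side lengths²: AB² = 340, AC² = 1, BC² = 313.
Since AB² = 340 ≥ 313 + 1 = 314, the angle opposite AB is not acute, so the smallest enclosing circle has AB as diameter.
Centre = midpoint of AB = (4, 1), r² = 340/4 = 85.
Centre = (4, 1).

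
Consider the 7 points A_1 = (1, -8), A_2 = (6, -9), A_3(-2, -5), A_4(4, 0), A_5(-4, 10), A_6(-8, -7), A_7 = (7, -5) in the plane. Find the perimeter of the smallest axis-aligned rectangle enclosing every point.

Width = max x − min x = 7 − (-8) = 15.
Height = max y − min y = 10 − (-9) = 19.
Perimeter = 2(15 + 19) = 68.

68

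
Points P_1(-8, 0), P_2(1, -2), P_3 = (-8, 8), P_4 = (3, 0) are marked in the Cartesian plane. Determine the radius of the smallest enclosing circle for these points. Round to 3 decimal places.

The minimum enclosing circle is determined by three boundary points: P_2, P_3, P_4.
Their circumcentre is (-103/38, 141/38) with r² = 33485/722.
The farthest remaining point P_1 is at distance² 30141/722 ≤ 33485/722.
r = √(33485/722) ≈ 6.810.

6.810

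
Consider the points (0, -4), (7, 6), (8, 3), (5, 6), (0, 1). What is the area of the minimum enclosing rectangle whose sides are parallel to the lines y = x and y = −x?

In coordinates u = x + y, v = x − y the rectangle is axis-aligned; the map (x,y)→(u,v) scales areas by 2.
u-values: -4, 13, 11, 11, 1; range = 13 − (-4) = 17.
v-values: 4, 1, 5, -1, -1; range = 5 − (-1) = 6.
Area = (17 × 6) / 2 = 51.

51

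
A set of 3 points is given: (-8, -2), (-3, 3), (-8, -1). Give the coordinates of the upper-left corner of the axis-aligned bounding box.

(-8, 3)

x-range [-8, -3], y-range [-2, 3].
The upper-left corner is (-8, 3).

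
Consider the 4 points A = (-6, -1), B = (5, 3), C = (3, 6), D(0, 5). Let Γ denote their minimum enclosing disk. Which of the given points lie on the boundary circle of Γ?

A, B, C

A smallest enclosing disk is always determined by at most three of the input points on its boundary.
The minimum enclosing circle is determined by three boundary points: A, B, C.
Their circumcentre is (-53/82, 115/82) with r² = 115765/3362.
The farthest remaining point D is at distance² 44917/3362 ≤ 115765/3362.
The points at distance exactly r from the centre are A, B, C — 3 points.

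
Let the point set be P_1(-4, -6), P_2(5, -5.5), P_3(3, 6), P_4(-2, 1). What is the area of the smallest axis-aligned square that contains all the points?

144

The bounding box has width 9 and height 12.
An axis-aligned square enclosing the set must have side ≥ max(width, height).
So the minimum side is max(9, 12) = 12.
Area = 12² = 144.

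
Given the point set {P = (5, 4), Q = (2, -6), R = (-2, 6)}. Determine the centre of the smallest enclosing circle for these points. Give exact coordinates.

Side lengths²: PQ² = 109, PR² = 53, QR² = 160.
Since QR² = 160 < 109 + 53 = 162, the triangle is acute, so the smallest enclosing circle is the circumcircle.
Circumcentre = (3/38, 1/38), r² = 28885/722.
Centre = (3/38, 1/38).

(3/38, 1/38)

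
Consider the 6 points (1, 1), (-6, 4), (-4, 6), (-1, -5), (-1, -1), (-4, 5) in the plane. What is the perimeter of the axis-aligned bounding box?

36

Width = max x − min x = 1 − (-6) = 7.
Height = max y − min y = 6 − (-5) = 11.
Perimeter = 2(7 + 11) = 36.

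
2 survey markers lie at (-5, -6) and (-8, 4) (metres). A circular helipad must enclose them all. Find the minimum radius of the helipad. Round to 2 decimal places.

5.22

The smallest circle enclosing two points has them as diameter endpoints.
Centre = midpoint = (-6.5, -1); r² = |(-5, -6)−(-8, 4)|²/4 = 109/4 = 27.25.
r = √(27.25) ≈ 5.22.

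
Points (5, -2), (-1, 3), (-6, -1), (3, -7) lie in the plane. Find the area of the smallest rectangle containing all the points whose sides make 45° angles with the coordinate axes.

75

In coordinates u = x + y, v = x − y the rectangle is axis-aligned; the map (x,y)→(u,v) scales areas by 2.
u-values: 3, 2, -7, -4; range = 3 − (-7) = 10.
v-values: 7, -4, -5, 10; range = 10 − (-5) = 15.
Area = (10 × 15) / 2 = 75.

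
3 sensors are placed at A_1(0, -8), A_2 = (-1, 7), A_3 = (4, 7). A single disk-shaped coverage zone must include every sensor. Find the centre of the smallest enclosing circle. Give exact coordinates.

(1.5, -11/30)

Side lengths²: A_1A_2² = 226, A_1A_3² = 241, A_2A_3² = 25.
Since A_1A_3² = 241 < 226 + 25 = 251, the triangle is acute, so the smallest enclosing circle is the circumcircle.
Circumcentre = (1.5, -11/30), r² = 27233/450.
Centre = (1.5, -11/30).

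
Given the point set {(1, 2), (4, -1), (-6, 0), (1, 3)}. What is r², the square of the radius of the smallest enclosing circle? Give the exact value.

The minimum enclosing circle of a finite set is fixed by two of the points (as a diameter) or three (as a circumcircle).
The farthest pair is (4, -1)–(-6, 0) with squared distance 101. The circle on this segment as diameter has centre (-1, -0.5) and r² = 101/4 = 25.25.
Check (1, 2): distance² to centre = 10.25 ≤ 25.25, so it lies inside.
All remaining points lie in this disk, and no smaller disk contains both endpoints, so this is the minimum enclosing circle.

25.25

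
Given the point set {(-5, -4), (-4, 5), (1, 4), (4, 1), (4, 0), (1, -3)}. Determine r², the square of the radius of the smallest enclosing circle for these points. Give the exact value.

By Welzl's lemma the MEC is supported by two points (diametrically opposite) or three points (on a circumcircle).
The minimum enclosing circle is determined by three boundary points: (-5, -4), (-4, 5), (4, 1).
Their circumcentre is (-27/19, 3/19) with r² = 10865/361.
The farthest remaining point (4, 0) is at distance² 10618/361 ≤ 10865/361.

10865/361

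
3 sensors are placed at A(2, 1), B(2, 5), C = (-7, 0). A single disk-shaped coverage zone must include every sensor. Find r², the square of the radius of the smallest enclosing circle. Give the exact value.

26.5

Side lengths²: AB² = 16, AC² = 82, BC² = 106.
Since BC² = 106 ≥ 82 + 16 = 98, the angle opposite BC is not acute, so the smallest enclosing circle has BC as diameter.
Centre = midpoint of BC = (-2.5, 2.5), r² = 106/4 = 26.5.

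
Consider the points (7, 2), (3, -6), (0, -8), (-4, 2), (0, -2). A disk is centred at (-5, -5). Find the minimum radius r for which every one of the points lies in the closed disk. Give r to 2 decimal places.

13.89

The required radius is the distance from (-5, -5) to the farthest point.
Squared distances: 193, 65, 34, 50, 34.
Maximum is 193, attained at (7, 2).
r = √193 ≈ 13.89.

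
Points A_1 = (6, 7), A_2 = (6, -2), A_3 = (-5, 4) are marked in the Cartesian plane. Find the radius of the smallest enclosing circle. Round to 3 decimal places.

6.494

Side lengths²: A_1A_2² = 81, A_1A_3² = 130, A_2A_3² = 157.
Since A_2A_3² = 157 < 130 + 81 = 211, the triangle is acute, so the smallest enclosing circle is the circumcircle.
Circumcentre = (29/22, 2.5), r² = 10205/242.
r = √(10205/242) ≈ 6.494.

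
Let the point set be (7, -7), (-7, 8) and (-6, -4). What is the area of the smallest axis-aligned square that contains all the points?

The bounding box has width 14 and height 15.
An axis-aligned square enclosing the set must have side ≥ max(width, height).
So the minimum side is max(14, 15) = 15.
Area = 15² = 225.

225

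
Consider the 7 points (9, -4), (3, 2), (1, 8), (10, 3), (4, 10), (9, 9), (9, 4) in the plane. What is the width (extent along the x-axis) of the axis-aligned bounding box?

max x = 10, min x = 1, so width = 9.

9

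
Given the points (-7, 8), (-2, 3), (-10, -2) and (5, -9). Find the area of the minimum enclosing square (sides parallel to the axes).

289

The bounding box has width 15 and height 17.
An axis-aligned square enclosing the set must have side ≥ max(width, height).
So the minimum side is max(15, 17) = 17.
Area = 17² = 289.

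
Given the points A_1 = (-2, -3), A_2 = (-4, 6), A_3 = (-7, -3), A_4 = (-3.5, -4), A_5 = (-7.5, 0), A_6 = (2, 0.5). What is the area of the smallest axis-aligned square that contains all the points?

100

The bounding box has width 9.5 and height 10.
An axis-aligned square enclosing the set must have side ≥ max(width, height).
So the minimum side is max(9.5, 10) = 10.
Area = 10² = 100.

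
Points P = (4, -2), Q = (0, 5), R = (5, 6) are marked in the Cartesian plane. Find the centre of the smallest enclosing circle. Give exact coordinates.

(19/6, 13/6)

Side lengths²: PQ² = 65, PR² = 65, QR² = 26.
Since PR² = 65 < 65 + 26 = 91, the triangle is acute, so the smallest enclosing circle is the circumcircle.
Circumcentre = (19/6, 13/6), r² = 325/18.
Centre = (19/6, 13/6).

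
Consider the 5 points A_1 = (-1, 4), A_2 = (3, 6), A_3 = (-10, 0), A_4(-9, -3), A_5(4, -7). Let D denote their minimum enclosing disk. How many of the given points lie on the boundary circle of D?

The minimum enclosing circle of a finite set is fixed by two of the points (as a diameter) or three (as a circumcircle).
The minimum enclosing circle is determined by three boundary points: A_2, A_3, A_5.
Their circumcentre is (-1.7, -0.9) with r² = 69.7.
The farthest remaining point A_4 is at distance² 57.7 ≤ 69.7.
The points at distance exactly r from the centre are A_2, A_3, A_5 — 3 points.

3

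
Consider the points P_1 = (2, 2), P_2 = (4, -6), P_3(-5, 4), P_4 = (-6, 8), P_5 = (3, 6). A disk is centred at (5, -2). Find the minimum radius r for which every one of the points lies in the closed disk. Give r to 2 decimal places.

The required radius is the distance from (5, -2) to the farthest point.
Squared distances: 25, 17, 136, 221, 68.
Maximum is 221, attained at P_4.
r = √221 ≈ 14.87.

14.87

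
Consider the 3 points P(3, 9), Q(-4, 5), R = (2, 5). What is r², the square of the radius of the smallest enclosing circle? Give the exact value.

16.25

Side lengths²: PQ² = 65, PR² = 17, QR² = 36.
Since PQ² = 65 ≥ 36 + 17 = 53, the angle opposite PQ is not acute, so the smallest enclosing circle has PQ as diameter.
Centre = midpoint of PQ = (-0.5, 7), r² = 65/4 = 16.25.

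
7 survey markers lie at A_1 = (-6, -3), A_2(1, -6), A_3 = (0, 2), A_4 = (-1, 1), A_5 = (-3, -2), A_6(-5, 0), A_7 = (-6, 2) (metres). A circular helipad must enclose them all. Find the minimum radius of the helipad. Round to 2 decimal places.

By Welzl's lemma the MEC is supported by two points (diametrically opposite) or three points (on a circumcircle).
The farthest pair is A_2–A_7 with squared distance 113. The circle on this segment as diameter has centre (-2.5, -2) and r² = 113/4 = 28.25.
Check A_1: distance² to centre = 13.25 ≤ 28.25, so it lies inside.
All remaining points lie in this disk, and no smaller disk contains both endpoints, so this is the minimum enclosing circle.
r = √(28.25) ≈ 5.32.

5.32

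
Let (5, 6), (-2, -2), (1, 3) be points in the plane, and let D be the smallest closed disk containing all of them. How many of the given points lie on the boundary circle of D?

2

Call the three points A, B, C in the order given.
Side lengths²: AB² = 113, AC² = 25, BC² = 34.
Since AB² = 113 ≥ 34 + 25 = 59, the angle opposite AB is not acute, so the smallest enclosing circle has AB as diameter.
Centre = midpoint of AB = (1.5, 2), r² = 113/4 = 28.25.
The points at distance exactly r from the centre are (5, 6), (-2, -2) — 2 points.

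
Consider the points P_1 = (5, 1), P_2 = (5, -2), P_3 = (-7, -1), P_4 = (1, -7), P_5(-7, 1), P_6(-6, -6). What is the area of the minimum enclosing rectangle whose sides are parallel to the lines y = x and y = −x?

144

In coordinates u = x + y, v = x − y the rectangle is axis-aligned; the map (x,y)→(u,v) scales areas by 2.
u-values: 6, 3, -8, -6, -6, -12; range = 6 − (-12) = 18.
v-values: 4, 7, -6, 8, -8, 0; range = 8 − (-8) = 16.
Area = (18 × 16) / 2 = 144.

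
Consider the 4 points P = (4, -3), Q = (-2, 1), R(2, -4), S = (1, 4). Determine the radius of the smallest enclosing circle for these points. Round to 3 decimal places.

By Welzl's lemma the MEC is supported by two points (diametrically opposite) or three points (on a circumcircle).
The farthest pair is R–S with squared distance 65. The circle on this segment as diameter has centre (1.5, 0) and r² = 65/4 = 16.25.
Check P: distance² to centre = 15.25 ≤ 16.25, so it lies inside.
All remaining points lie in this disk, and no smaller disk contains both endpoints, so this is the minimum enclosing circle.
r = √(16.25) ≈ 4.031.

4.031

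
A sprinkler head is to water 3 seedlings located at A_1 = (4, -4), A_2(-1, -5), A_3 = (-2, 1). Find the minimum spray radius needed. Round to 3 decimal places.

3.907

Side lengths²: A_1A_2² = 26, A_1A_3² = 61, A_2A_3² = 37.
Since A_1A_3² = 61 < 37 + 26 = 63, the triangle is acute, so the smallest enclosing circle is the circumcircle.
Circumcentre = (57/62, -99/62), r² = 29341/1922.
r = √(29341/1922) ≈ 3.907.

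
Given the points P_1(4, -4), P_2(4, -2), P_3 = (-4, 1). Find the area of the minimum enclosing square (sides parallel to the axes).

64

The bounding box has width 8 and height 5.
An axis-aligned square enclosing the set must have side ≥ max(width, height).
So the minimum side is max(8, 5) = 8.
Area = 8² = 64.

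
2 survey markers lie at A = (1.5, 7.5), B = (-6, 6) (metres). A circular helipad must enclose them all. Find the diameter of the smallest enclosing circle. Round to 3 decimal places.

The smallest circle enclosing two points has them as diameter endpoints.
Centre = midpoint = (-2.25, 6.75); r² = |AB|²/4 = 58.5/4 = 14.625.
Diameter = 2r = 2√(14.625) ≈ 7.649.

7.649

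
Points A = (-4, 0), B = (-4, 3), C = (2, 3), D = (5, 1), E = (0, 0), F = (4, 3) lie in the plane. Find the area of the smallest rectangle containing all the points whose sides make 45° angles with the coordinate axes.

60.5

In coordinates u = x + y, v = x − y the rectangle is axis-aligned; the map (x,y)→(u,v) scales areas by 2.
u-values: -4, -1, 5, 6, 0, 7; range = 7 − (-4) = 11.
v-values: -4, -7, -1, 4, 0, 1; range = 4 − (-7) = 11.
Area = (11 × 11) / 2 = 60.5.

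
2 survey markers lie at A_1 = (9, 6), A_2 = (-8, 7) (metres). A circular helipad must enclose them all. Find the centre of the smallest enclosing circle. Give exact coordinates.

(0.5, 6.5)

The smallest circle enclosing two points has them as diameter endpoints.
Centre = midpoint = (0.5, 6.5); r² = |A_1A_2|²/4 = 290/4 = 72.5.
Centre = (0.5, 6.5).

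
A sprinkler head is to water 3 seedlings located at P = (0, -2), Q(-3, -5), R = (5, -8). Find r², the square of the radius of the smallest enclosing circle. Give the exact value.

Side lengths²: PQ² = 18, PR² = 61, QR² = 73.
Since QR² = 73 < 61 + 18 = 79, the triangle is acute, so the smallest enclosing circle is the circumcircle.
Circumcentre = (25/22, -135/22), r² = 4453/242.

4453/242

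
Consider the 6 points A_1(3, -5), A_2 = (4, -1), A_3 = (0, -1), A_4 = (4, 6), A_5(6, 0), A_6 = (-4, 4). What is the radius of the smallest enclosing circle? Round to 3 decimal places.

6.038

The minimum enclosing circle of a finite set is fixed by two of the points (as a diameter) or three (as a circumcircle).
The minimum enclosing circle is determined by three boundary points: A_1, A_4, A_6.
Their circumcentre is (46/43, 31/43) with r² = 67405/1849.
The farthest remaining point A_5 is at distance² 45905/1849 ≤ 67405/1849.
r = √(67405/1849) ≈ 6.038.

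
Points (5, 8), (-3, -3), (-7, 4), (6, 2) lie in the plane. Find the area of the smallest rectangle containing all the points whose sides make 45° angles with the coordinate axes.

In coordinates u = x + y, v = x − y the rectangle is axis-aligned; the map (x,y)→(u,v) scales areas by 2.
u-values: 13, -6, -3, 8; range = 13 − (-6) = 19.
v-values: -3, 0, -11, 4; range = 4 − (-11) = 15.
Area = (19 × 15) / 2 = 142.5.

142.5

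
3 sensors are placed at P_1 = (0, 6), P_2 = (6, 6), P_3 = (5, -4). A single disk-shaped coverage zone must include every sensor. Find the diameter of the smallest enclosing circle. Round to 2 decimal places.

11.24

Side lengths²: P_1P_2² = 36, P_1P_3² = 125, P_2P_3² = 101.
Since P_1P_3² = 125 < 101 + 36 = 137, the triangle is acute, so the smallest enclosing circle is the circumcircle.
Circumcentre = (3, 1.25), r² = 31.5625.
Diameter = 2r = 2√(31.5625) ≈ 11.24.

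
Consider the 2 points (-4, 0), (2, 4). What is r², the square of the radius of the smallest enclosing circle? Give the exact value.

13

The smallest circle enclosing two points has them as diameter endpoints.
Centre = midpoint = (-1, 2); r² = |(-4, 0)−(2, 4)|²/4 = 52/4 = 13.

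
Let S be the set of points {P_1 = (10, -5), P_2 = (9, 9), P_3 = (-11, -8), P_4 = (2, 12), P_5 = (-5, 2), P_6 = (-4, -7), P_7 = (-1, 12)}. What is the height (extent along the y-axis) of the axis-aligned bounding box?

20

max y = 12, min y = -8, so height = 20.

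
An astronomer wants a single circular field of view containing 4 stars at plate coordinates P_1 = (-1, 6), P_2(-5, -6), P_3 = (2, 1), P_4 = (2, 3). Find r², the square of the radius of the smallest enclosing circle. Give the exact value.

40

A smallest enclosing disk is always determined by at most three of the input points on its boundary.
The farthest pair is P_1–P_2 with squared distance 160. The circle on this segment as diameter has centre (-3, 0) and r² = 160/4 = 40.
Check P_3: distance² to centre = 26 ≤ 40, so it lies inside.
All remaining points lie in this disk, and no smaller disk contains both endpoints, so this is the minimum enclosing circle.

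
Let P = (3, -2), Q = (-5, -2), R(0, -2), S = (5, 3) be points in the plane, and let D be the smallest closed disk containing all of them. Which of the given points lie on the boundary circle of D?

The farthest pair is Q–S with squared distance 125. The circle on this segment as diameter has centre (0, 0.5) and r² = 125/4 = 31.25.
Check P: distance² to centre = 15.25 ≤ 31.25, so it lies inside.
All remaining points lie in this disk, and no smaller disk contains both endpoints, so this is the minimum enclosing circle.
The points at distance exactly r from the centre are Q, S — 2 points.

Q, S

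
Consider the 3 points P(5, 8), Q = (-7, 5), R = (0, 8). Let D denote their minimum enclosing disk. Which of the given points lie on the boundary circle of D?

P, Q

Side lengths²: PQ² = 153, PR² = 25, QR² = 58.
Since PQ² = 153 ≥ 58 + 25 = 83, the angle opposite PQ is not acute, so the smallest enclosing circle has PQ as diameter.
Centre = midpoint of PQ = (-1, 6.5), r² = 153/4 = 38.25.
The points at distance exactly r from the centre are P, Q — 2 points.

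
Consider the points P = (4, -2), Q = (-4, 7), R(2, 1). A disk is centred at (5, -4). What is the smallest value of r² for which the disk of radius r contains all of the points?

The required radius is the distance from (5, -4) to the farthest point.
Squared distances: 5, 202, 34.
Maximum is 202, attained at Q.

202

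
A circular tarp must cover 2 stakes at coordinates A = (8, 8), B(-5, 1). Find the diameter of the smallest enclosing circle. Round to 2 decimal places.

The smallest circle enclosing two points has them as diameter endpoints.
Centre = midpoint = (1.5, 4.5); r² = |AB|²/4 = 218/4 = 54.5.
Diameter = 2r = 2√(54.5) ≈ 14.76.

14.76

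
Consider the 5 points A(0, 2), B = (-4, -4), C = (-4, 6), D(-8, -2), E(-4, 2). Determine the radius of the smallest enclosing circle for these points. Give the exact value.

The farthest pair is B–C with squared distance 100. The circle on this segment as diameter has centre (-4, 1) and r² = 100/4 = 25.
Check A: distance² to centre = 17 ≤ 25, so it lies inside.
All remaining points lie in this disk, and no smaller disk contains both endpoints, so this is the minimum enclosing circle.
r = √25 = 5.

5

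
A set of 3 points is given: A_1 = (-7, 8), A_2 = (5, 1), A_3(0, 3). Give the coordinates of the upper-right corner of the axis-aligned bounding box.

x-range [-7, 5], y-range [1, 8].
The upper-right corner is (5, 8).

(5, 8)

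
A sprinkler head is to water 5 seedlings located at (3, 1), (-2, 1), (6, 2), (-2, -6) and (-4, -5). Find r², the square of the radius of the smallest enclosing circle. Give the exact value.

The minimum enclosing circle of a finite set is fixed by two of the points (as a diameter) or three (as a circumcircle).
The farthest pair is (6, 2)–(-4, -5) with squared distance 149. The circle on this segment as diameter has centre (1, -1.5) and r² = 149/4 = 37.25.
Check (3, 1): distance² to centre = 10.25 ≤ 37.25, so it lies inside.
All remaining points lie in this disk, and no smaller disk contains both endpoints, so this is the minimum enclosing circle.

37.25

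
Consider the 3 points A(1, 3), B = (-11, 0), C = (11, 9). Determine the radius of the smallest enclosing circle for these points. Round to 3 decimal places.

Side lengths²: AB² = 153, AC² = 136, BC² = 565.
Since BC² = 565 ≥ 153 + 136 = 289, the angle opposite BC is not acute, so the smallest enclosing circle has BC as diameter.
Centre = midpoint of BC = (0, 4.5), r² = 565/4 = 141.25.
r = √(141.25) ≈ 11.885.

11.885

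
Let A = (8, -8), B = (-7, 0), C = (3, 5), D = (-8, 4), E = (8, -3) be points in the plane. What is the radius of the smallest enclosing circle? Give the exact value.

10

The farthest pair is A–D with squared distance 400. The circle on this segment as diameter has centre (0, -2) and r² = 400/4 = 100.
Check B: distance² to centre = 53 ≤ 100, so it lies inside.
All remaining points lie in this disk, and no smaller disk contains both endpoints, so this is the minimum enclosing circle.
r = √100 = 10.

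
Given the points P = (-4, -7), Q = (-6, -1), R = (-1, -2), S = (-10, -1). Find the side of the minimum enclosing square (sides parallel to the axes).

The bounding box has width 9 and height 6.
An axis-aligned square enclosing the set must have side ≥ max(width, height).
So the minimum side is max(9, 6) = 9.

9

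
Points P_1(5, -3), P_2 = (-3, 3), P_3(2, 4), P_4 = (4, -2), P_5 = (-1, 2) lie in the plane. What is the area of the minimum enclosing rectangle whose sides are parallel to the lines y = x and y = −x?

In coordinates u = x + y, v = x − y the rectangle is axis-aligned; the map (x,y)→(u,v) scales areas by 2.
u-values: 2, 0, 6, 2, 1; range = 6 − 0 = 6.
v-values: 8, -6, -2, 6, -3; range = 8 − (-6) = 14.
Area = (6 × 14) / 2 = 42.

42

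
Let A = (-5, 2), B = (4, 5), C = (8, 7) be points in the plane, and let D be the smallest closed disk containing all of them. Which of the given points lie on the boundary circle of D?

Side lengths²: AB² = 90, AC² = 194, BC² = 20.
Since AC² = 194 ≥ 90 + 20 = 110, the angle opposite AC is not acute, so the smallest enclosing circle has AC as diameter.
Centre = midpoint of AC = (1.5, 4.5), r² = 194/4 = 48.5.
The points at distance exactly r from the centre are A, C — 2 points.

A, C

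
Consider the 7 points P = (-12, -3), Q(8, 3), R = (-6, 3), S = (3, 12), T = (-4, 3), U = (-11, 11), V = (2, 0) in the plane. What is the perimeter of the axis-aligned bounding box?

Width = max x − min x = 8 − (-12) = 20.
Height = max y − min y = 12 − (-3) = 15.
Perimeter = 2(20 + 15) = 70.

70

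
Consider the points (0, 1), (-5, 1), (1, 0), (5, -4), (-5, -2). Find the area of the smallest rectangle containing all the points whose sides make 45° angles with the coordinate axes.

In coordinates u = x + y, v = x − y the rectangle is axis-aligned; the map (x,y)→(u,v) scales areas by 2.
u-values: 1, -4, 1, 1, -7; range = 1 − (-7) = 8.
v-values: -1, -6, 1, 9, -3; range = 9 − (-6) = 15.
Area = (8 × 15) / 2 = 60.

60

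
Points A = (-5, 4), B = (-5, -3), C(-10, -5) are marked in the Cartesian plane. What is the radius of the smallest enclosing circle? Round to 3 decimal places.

Side lengths²: AB² = 49, AC² = 106, BC² = 29.
Since AC² = 106 ≥ 49 + 29 = 78, the angle opposite AC is not acute, so the smallest enclosing circle has AC as diameter.
Centre = midpoint of AC = (-7.5, -0.5), r² = 106/4 = 26.5.
r = √(26.5) ≈ 5.148.

5.148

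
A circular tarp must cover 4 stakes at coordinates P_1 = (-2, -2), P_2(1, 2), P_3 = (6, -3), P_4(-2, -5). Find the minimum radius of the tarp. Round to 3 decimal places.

A smallest enclosing disk is always determined by at most three of the input points on its boundary.
The minimum enclosing circle is determined by three boundary points: P_2, P_3, P_4.
Their circumcentre is (1.6, -2.4) with r² = 19.72.
The farthest remaining point P_1 is at distance² 13.12 ≤ 19.72.
r = √(19.72) ≈ 4.441.

4.441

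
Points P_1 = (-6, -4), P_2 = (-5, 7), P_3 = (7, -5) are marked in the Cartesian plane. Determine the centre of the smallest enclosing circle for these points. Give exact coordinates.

(11/12, 11/12)

Side lengths²: P_1P_2² = 122, P_1P_3² = 170, P_2P_3² = 288.
Since P_2P_3² = 288 < 170 + 122 = 292, the triangle is acute, so the smallest enclosing circle is the circumcircle.
Circumcentre = (11/12, 11/12), r² = 5185/72.
Centre = (11/12, 11/12).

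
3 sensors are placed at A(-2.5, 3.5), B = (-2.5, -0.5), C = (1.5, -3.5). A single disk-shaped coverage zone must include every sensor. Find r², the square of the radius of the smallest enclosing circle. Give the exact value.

Side lengths²: AB² = 16, AC² = 65, BC² = 25.
Since AC² = 65 ≥ 25 + 16 = 41, the angle opposite AC is not acute, so the smallest enclosing circle has AC as diameter.
Centre = midpoint of AC = (-0.5, 0), r² = 65/4 = 16.25.

16.25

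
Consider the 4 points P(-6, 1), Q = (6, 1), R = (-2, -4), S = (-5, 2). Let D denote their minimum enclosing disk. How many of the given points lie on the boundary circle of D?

2

By Welzl's lemma the MEC is supported by two points (diametrically opposite) or three points (on a circumcircle).
The farthest pair is P–Q with squared distance 144. The circle on this segment as diameter has centre (0, 1) and r² = 144/4 = 36.
Check R: distance² to centre = 29 ≤ 36, so it lies inside.
All remaining points lie in this disk, and no smaller disk contains both endpoints, so this is the minimum enclosing circle.
The points at distance exactly r from the centre are P, Q — 2 points.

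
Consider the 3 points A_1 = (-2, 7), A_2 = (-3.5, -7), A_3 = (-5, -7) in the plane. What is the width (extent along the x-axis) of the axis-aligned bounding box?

max x = -2, min x = -5, so width = 3.

3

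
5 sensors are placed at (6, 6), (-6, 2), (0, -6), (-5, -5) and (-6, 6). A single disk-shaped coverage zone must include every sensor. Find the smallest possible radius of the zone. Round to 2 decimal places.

The minimum enclosing circle is determined by three boundary points: (6, 6), (-5, -5), (-6, 6).
Their circumcentre is (0, 1) with r² = 61.
The farthest remaining point (0, -6) is at distance² 49 ≤ 61.
r = √61 ≈ 7.81.

7.81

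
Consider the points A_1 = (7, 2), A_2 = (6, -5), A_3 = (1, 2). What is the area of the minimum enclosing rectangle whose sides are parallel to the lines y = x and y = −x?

In coordinates u = x + y, v = x − y the rectangle is axis-aligned; the map (x,y)→(u,v) scales areas by 2.
u-values: 9, 1, 3; range = 9 − 1 = 8.
v-values: 5, 11, -1; range = 11 − (-1) = 12.
Area = (8 × 12) / 2 = 48.

48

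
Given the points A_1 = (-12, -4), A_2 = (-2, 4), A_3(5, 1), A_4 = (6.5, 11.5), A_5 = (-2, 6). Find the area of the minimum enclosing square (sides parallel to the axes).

The bounding box has width 18.5 and height 15.5.
An axis-aligned square enclosing the set must have side ≥ max(width, height).
So the minimum side is max(18.5, 15.5) = 18.5.
Area = 18.5² = 342.25.

342.25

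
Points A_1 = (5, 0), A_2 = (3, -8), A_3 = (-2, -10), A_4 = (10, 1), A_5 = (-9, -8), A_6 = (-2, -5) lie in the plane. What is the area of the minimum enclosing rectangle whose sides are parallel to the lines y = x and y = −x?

168

In coordinates u = x + y, v = x − y the rectangle is axis-aligned; the map (x,y)→(u,v) scales areas by 2.
u-values: 5, -5, -12, 11, -17, -7; range = 11 − (-17) = 28.
v-values: 5, 11, 8, 9, -1, 3; range = 11 − (-1) = 12.
Area = (28 × 12) / 2 = 168.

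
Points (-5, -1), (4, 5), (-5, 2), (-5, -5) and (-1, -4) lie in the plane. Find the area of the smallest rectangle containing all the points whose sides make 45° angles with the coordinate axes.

In coordinates u = x + y, v = x − y the rectangle is axis-aligned; the map (x,y)→(u,v) scales areas by 2.
u-values: -6, 9, -3, -10, -5; range = 9 − (-10) = 19.
v-values: -4, -1, -7, 0, 3; range = 3 − (-7) = 10.
Area = (19 × 10) / 2 = 95.

95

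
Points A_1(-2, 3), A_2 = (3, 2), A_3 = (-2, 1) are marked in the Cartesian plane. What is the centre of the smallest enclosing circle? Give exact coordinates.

Side lengths²: A_1A_2² = 26, A_1A_3² = 4, A_2A_3² = 26.
Since A_2A_3² = 26 < 26 + 4 = 30, the triangle is acute, so the smallest enclosing circle is the circumcircle.
Circumcentre = (0.4, 2), r² = 6.76.
Centre = (0.4, 2).

(0.4, 2)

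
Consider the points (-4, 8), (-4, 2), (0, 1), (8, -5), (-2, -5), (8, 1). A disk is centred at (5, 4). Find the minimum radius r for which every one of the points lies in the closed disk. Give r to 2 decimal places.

11.40

The required radius is the distance from (5, 4) to the farthest point.
Squared distances: 97, 85, 34, 90, 130, 18.
Maximum is 130, attained at (-2, -5).
r = √130 ≈ 11.40.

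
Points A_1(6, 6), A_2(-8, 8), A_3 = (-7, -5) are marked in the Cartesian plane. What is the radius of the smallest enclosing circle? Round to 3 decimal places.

Side lengths²: A_1A_2² = 200, A_1A_3² = 290, A_2A_3² = 170.
Since A_1A_3² = 290 < 200 + 170 = 370, the triangle is acute, so the smallest enclosing circle is the circumcircle.
Circumcentre = (-31/18, 35/18), r² = 12325/162.
r = √(12325/162) ≈ 8.722.

8.722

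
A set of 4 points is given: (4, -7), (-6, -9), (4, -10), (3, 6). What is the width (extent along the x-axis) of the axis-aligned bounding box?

10

max x = 4, min x = -6, so width = 10.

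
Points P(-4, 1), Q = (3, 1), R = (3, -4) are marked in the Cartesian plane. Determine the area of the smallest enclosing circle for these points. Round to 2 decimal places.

58.12

Side lengths²: PQ² = 49, PR² = 74, QR² = 25.
Since PR² = 74 ≥ 49 + 25 = 74, the angle opposite PR is not acute, so the smallest enclosing circle has PR as diameter.
Centre = midpoint of PR = (-0.5, -1.5), r² = 74/4 = 18.5.
Area = π·r² = π·18.5 ≈ 58.12.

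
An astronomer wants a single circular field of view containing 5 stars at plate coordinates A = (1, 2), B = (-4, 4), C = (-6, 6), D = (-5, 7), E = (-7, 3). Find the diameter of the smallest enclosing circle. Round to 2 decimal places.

The minimum enclosing circle of a finite set is fixed by two of the points (as a diameter) or three (as a circumcircle).
The minimum enclosing circle is determined by three boundary points: A, D, E.
Their circumcentre is (-49/17, 117/34) with r² = 19825/1156.
The farthest remaining point C is at distance² 18805/1156 ≤ 19825/1156.
Diameter = 2r = 2√(19825/1156) ≈ 8.28.

8.28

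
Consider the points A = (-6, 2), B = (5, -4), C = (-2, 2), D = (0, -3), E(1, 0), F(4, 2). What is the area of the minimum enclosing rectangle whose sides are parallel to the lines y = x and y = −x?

In coordinates u = x + y, v = x − y the rectangle is axis-aligned; the map (x,y)→(u,v) scales areas by 2.
u-values: -4, 1, 0, -3, 1, 6; range = 6 − (-4) = 10.
v-values: -8, 9, -4, 3, 1, 2; range = 9 − (-8) = 17.
Area = (10 × 17) / 2 = 85.

85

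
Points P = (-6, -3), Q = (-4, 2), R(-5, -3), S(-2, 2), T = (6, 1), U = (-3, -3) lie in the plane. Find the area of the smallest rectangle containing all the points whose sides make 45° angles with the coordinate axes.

In coordinates u = x + y, v = x − y the rectangle is axis-aligned; the map (x,y)→(u,v) scales areas by 2.
u-values: -9, -2, -8, 0, 7, -6; range = 7 − (-9) = 16.
v-values: -3, -6, -2, -4, 5, 0; range = 5 − (-6) = 11.
Area = (16 × 11) / 2 = 88.

88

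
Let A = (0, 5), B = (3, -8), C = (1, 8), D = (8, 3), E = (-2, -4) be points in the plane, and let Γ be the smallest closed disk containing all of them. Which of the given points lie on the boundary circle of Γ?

A smallest enclosing disk is always determined by at most three of the input points on its boundary.
The farthest pair is B–C with squared distance 260. The circle on this segment as diameter has centre (2, 0) and r² = 260/4 = 65.
Check A: distance² to centre = 29 ≤ 65, so it lies inside.
All remaining points lie in this disk, and no smaller disk contains both endpoints, so this is the minimum enclosing circle.
The points at distance exactly r from the centre are B, C — 2 points.

B, C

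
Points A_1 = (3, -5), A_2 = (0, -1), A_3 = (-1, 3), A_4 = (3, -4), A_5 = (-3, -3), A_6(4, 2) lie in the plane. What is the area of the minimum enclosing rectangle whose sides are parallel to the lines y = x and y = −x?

72

In coordinates u = x + y, v = x − y the rectangle is axis-aligned; the map (x,y)→(u,v) scales areas by 2.
u-values: -2, -1, 2, -1, -6, 6; range = 6 − (-6) = 12.
v-values: 8, 1, -4, 7, 0, 2; range = 8 − (-4) = 12.
Area = (12 × 12) / 2 = 72.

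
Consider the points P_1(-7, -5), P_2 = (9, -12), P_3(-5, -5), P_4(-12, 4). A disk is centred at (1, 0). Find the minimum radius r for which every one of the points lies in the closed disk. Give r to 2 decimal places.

14.42

The required radius is the distance from (1, 0) to the farthest point.
Squared distances: 89, 208, 61, 185.
Maximum is 208, attained at P_2.
r = √208 ≈ 14.42.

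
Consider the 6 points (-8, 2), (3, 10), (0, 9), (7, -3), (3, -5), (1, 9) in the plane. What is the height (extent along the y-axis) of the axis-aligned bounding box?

15

max y = 10, min y = -5, so height = 15.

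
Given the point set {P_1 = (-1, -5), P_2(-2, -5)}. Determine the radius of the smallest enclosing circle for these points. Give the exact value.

0.5

The smallest circle enclosing two points has them as diameter endpoints.
Centre = midpoint = (-1.5, -5); r² = |P_1P_2|²/4 = 1/4 = 0.25.
r = √(0.25) = 0.5.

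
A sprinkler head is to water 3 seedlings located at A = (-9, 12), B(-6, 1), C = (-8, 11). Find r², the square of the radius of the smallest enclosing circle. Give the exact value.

32.5

Side lengths²: AB² = 130, AC² = 2, BC² = 104.
Since AB² = 130 ≥ 104 + 2 = 106, the angle opposite AB is not acute, so the smallest enclosing circle has AB as diameter.
Centre = midpoint of AB = (-7.5, 6.5), r² = 130/4 = 32.5.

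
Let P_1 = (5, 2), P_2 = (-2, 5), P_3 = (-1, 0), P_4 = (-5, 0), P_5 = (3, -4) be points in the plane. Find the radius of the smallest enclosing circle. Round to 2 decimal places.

By Welzl's lemma the MEC is supported by two points (diametrically opposite) or three points (on a circumcircle).
The minimum enclosing circle is determined by three boundary points: P_2, P_4, P_5.
Their circumcentre is (2/13, 4/13) with r² = 4505/169.
The farthest remaining point P_1 is at distance² 4453/169 ≤ 4505/169.
r = √(4505/169) ≈ 5.16.

5.16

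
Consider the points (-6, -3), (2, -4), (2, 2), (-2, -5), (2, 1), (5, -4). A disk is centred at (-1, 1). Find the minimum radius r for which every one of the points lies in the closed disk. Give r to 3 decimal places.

The required radius is the distance from (-1, 1) to the farthest point.
Squared distances: 41, 34, 10, 37, 9, 61.
Maximum is 61, attained at (5, -4).
r = √61 ≈ 7.810.

7.810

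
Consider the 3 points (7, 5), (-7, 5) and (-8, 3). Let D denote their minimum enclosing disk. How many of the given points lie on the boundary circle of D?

2

Call the three points A, B, C in the order given.
Side lengths²: AB² = 196, AC² = 229, BC² = 5.
Since AC² = 229 ≥ 196 + 5 = 201, the angle opposite AC is not acute, so the smallest enclosing circle has AC as diameter.
Centre = midpoint of AC = (-0.5, 4), r² = 229/4 = 57.25.
The points at distance exactly r from the centre are (7, 5), (-8, 3) — 2 points.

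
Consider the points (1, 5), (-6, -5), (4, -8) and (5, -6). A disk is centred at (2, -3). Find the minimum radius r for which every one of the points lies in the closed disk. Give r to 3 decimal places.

8.246

The required radius is the distance from (2, -3) to the farthest point.
Squared distances: 65, 68, 29, 18.
Maximum is 68, attained at (-6, -5).
r = √68 ≈ 8.246.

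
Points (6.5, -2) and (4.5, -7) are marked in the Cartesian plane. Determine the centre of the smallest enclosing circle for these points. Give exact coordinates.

The smallest circle enclosing two points has them as diameter endpoints.
Centre = midpoint = (5.5, -4.5); r² = |(6.5, -2)−(4.5, -7)|²/4 = 29/4 = 7.25.
Centre = (5.5, -4.5).

(5.5, -4.5)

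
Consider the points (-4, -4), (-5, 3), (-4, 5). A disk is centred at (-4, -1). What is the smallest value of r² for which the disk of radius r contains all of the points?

36

The required radius is the distance from (-4, -1) to the farthest point.
Squared distances: 9, 17, 36.
Maximum is 36, attained at (-4, 5).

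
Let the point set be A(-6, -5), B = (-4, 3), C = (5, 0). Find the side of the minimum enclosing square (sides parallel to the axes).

11

The bounding box has width 11 and height 8.
An axis-aligned square enclosing the set must have side ≥ max(width, height).
So the minimum side is max(11, 8) = 11.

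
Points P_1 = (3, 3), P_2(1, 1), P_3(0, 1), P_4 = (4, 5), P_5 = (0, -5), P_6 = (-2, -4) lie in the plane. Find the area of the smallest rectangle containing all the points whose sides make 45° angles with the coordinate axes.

45

In coordinates u = x + y, v = x − y the rectangle is axis-aligned; the map (x,y)→(u,v) scales areas by 2.
u-values: 6, 2, 1, 9, -5, -6; range = 9 − (-6) = 15.
v-values: 0, 0, -1, -1, 5, 2; range = 5 − (-1) = 6.
Area = (15 × 6) / 2 = 45.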